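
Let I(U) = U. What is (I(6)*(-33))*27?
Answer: -5346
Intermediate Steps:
(I(6)*(-33))*27 = (6*(-33))*27 = -198*27 = -5346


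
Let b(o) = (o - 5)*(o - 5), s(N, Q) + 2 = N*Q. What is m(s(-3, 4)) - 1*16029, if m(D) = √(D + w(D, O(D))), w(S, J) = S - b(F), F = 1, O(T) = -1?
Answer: -16029 + 2*I*√11 ≈ -16029.0 + 6.6332*I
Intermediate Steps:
s(N, Q) = -2 + N*Q
b(o) = (-5 + o)² (b(o) = (-5 + o)*(-5 + o) = (-5 + o)²)
w(S, J) = -16 + S (w(S, J) = S - (-5 + 1)² = S - 1*(-4)² = S - 1*16 = S - 16 = -16 + S)
m(D) = √(-16 + 2*D) (m(D) = √(D + (-16 + D)) = √(-16 + 2*D))
m(s(-3, 4)) - 1*16029 = √(-16 + 2*(-2 - 3*4)) - 1*16029 = √(-16 + 2*(-2 - 12)) - 16029 = √(-16 + 2*(-14)) - 16029 = √(-16 - 28) - 16029 = √(-44) - 16029 = 2*I*√11 - 16029 = -16029 + 2*I*√11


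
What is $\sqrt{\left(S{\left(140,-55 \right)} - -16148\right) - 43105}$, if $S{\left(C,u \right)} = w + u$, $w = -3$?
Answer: $i \sqrt{27015} \approx 164.36 i$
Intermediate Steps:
$S{\left(C,u \right)} = -3 + u$
$\sqrt{\left(S{\left(140,-55 \right)} - -16148\right) - 43105} = \sqrt{\left(\left(-3 - 55\right) - -16148\right) - 43105} = \sqrt{\left(-58 + 16148\right) - 43105} = \sqrt{16090 - 43105} = \sqrt{-27015} = i \sqrt{27015}$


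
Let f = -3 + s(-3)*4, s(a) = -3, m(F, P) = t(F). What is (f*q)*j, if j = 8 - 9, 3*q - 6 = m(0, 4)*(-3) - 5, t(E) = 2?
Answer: -25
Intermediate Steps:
m(F, P) = 2
f = -15 (f = -3 - 3*4 = -3 - 12 = -15)
q = -5/3 (q = 2 + (2*(-3) - 5)/3 = 2 + (-6 - 5)/3 = 2 + (⅓)*(-11) = 2 - 11/3 = -5/3 ≈ -1.6667)
j = -1
(f*q)*j = -15*(-5/3)*(-1) = 25*(-1) = -25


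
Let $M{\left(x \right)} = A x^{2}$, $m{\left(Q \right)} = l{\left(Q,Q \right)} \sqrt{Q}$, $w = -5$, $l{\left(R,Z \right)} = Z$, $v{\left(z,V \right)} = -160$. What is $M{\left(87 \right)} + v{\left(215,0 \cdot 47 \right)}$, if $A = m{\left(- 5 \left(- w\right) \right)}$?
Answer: $-160 - 946125 i \approx -160.0 - 9.4613 \cdot 10^{5} i$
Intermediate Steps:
$m{\left(Q \right)} = Q^{\frac{3}{2}}$ ($m{\left(Q \right)} = Q \sqrt{Q} = Q^{\frac{3}{2}}$)
$A = - 125 i$ ($A = \left(- 5 \left(\left(-1\right) \left(-5\right)\right)\right)^{\frac{3}{2}} = \left(\left(-5\right) 5\right)^{\frac{3}{2}} = \left(-25\right)^{\frac{3}{2}} = - 125 i \approx - 125.0 i$)
$M{\left(x \right)} = - 125 i x^{2}$
$M{\left(87 \right)} + v{\left(215,0 \cdot 47 \right)} = - 125 i 87^{2} - 160 = \left(-125\right) i 7569 - 160 = - 946125 i - 160 = -160 - 946125 i$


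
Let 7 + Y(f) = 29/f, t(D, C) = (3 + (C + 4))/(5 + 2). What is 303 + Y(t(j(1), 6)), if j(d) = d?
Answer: 4051/13 ≈ 311.62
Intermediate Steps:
t(D, C) = 1 + C/7 (t(D, C) = (3 + (4 + C))/7 = (7 + C)*(⅐) = 1 + C/7)
Y(f) = -7 + 29/f
303 + Y(t(j(1), 6)) = 303 + (-7 + 29/(1 + (⅐)*6)) = 303 + (-7 + 29/(1 + 6/7)) = 303 + (-7 + 29/(13/7)) = 303 + (-7 + 29*(7/13)) = 303 + (-7 + 203/13) = 303 + 112/13 = 4051/13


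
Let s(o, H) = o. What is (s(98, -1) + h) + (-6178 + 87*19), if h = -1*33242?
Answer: -37669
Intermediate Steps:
h = -33242
(s(98, -1) + h) + (-6178 + 87*19) = (98 - 33242) + (-6178 + 87*19) = -33144 + (-6178 + 1653) = -33144 - 4525 = -37669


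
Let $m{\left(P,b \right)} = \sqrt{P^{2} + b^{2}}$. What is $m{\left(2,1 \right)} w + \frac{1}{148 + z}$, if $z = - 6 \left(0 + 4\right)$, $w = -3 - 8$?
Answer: $\frac{1}{124} - 11 \sqrt{5} \approx -24.589$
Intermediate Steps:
$w = -11$ ($w = -3 - 8 = -11$)
$z = -24$ ($z = \left(-6\right) 4 = -24$)
$m{\left(2,1 \right)} w + \frac{1}{148 + z} = \sqrt{2^{2} + 1^{2}} \left(-11\right) + \frac{1}{148 - 24} = \sqrt{4 + 1} \left(-11\right) + \frac{1}{124} = \sqrt{5} \left(-11\right) + \frac{1}{124} = - 11 \sqrt{5} + \frac{1}{124} = \frac{1}{124} - 11 \sqrt{5}$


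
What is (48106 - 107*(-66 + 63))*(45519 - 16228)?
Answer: 1418475257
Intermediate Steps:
(48106 - 107*(-66 + 63))*(45519 - 16228) = (48106 - 107*(-3))*29291 = (48106 + 321)*29291 = 48427*29291 = 1418475257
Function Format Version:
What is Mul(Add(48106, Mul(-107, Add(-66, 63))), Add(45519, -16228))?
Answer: 1418475257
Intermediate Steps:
Mul(Add(48106, Mul(-107, Add(-66, 63))), Add(45519, -16228)) = Mul(Add(48106, Mul(-107, -3)), 29291) = Mul(Add(48106, 321), 29291) = Mul(48427, 29291) = 1418475257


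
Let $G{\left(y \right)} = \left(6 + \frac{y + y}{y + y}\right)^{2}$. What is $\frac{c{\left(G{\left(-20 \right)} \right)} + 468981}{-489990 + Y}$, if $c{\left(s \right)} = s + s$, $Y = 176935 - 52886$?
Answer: $- \frac{469079}{365941} \approx -1.2818$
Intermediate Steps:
$Y = 124049$
$G{\left(y \right)} = 49$ ($G{\left(y \right)} = \left(6 + \frac{2 y}{2 y}\right)^{2} = \left(6 + 2 y \frac{1}{2 y}\right)^{2} = \left(6 + 1\right)^{2} = 7^{2} = 49$)
$c{\left(s \right)} = 2 s$
$\frac{c{\left(G{\left(-20 \right)} \right)} + 468981}{-489990 + Y} = \frac{2 \cdot 49 + 468981}{-489990 + 124049} = \frac{98 + 468981}{-365941} = 469079 \left(- \frac{1}{365941}\right) = - \frac{469079}{365941}$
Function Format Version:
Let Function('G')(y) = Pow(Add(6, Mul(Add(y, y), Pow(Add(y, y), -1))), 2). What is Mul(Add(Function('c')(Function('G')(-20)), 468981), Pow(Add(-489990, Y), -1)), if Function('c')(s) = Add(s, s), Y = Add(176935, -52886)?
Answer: Rational(-469079, 365941) ≈ -1.2818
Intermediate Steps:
Y = 124049
Function('G')(y) = 49 (Function('G')(y) = Pow(Add(6, Mul(Mul(2, y), Pow(Mul(2, y), -1))), 2) = Pow(Add(6, Mul(Mul(2, y), Mul(Rational(1, 2), Pow(y, -1)))), 2) = Pow(Add(6, 1), 2) = Pow(7, 2) = 49)
Function('c')(s) = Mul(2, s)
Mul(Add(Function('c')(Function('G')(-20)), 468981), Pow(Add(-489990, Y), -1)) = Mul(Add(Mul(2, 49), 468981), Pow(Add(-489990, 124049), -1)) = Mul(Add(98, 468981), Pow(-365941, -1)) = Mul(469079, Rational(-1, 365941)) = Rational(-469079, 365941)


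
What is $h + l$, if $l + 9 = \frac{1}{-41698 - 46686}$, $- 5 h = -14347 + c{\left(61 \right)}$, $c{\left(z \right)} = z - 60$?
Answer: $\frac{1263979579}{441920} \approx 2860.2$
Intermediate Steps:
$c{\left(z \right)} = -60 + z$
$h = \frac{14346}{5}$ ($h = - \frac{-14347 + \left(-60 + 61\right)}{5} = - \frac{-14347 + 1}{5} = \left(- \frac{1}{5}\right) \left(-14346\right) = \frac{14346}{5} \approx 2869.2$)
$l = - \frac{795457}{88384}$ ($l = -9 + \frac{1}{-41698 - 46686} = -9 + \frac{1}{-88384} = -9 - \frac{1}{88384} = - \frac{795457}{88384} \approx -9.0$)
$h + l = \frac{14346}{5} - \frac{795457}{88384} = \frac{1263979579}{441920}$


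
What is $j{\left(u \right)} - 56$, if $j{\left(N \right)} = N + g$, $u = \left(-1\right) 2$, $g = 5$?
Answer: $-53$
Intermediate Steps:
$u = -2$
$j{\left(N \right)} = 5 + N$ ($j{\left(N \right)} = N + 5 = 5 + N$)
$j{\left(u \right)} - 56 = \left(5 - 2\right) - 56 = 3 - 56 = -53$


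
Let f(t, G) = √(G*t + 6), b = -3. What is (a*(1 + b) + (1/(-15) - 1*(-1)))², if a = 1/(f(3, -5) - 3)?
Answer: 112/75 + 38*I/45 ≈ 1.4933 + 0.84444*I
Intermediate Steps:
f(t, G) = √(6 + G*t)
a = (-3 - 3*I)/18 (a = 1/(√(6 - 5*3) - 3) = 1/(√(6 - 15) - 3) = 1/(√(-9) - 3) = 1/(3*I - 3) = 1/(-3 + 3*I) = (-3 - 3*I)/18 ≈ -0.16667 - 0.16667*I)
(a*(1 + b) + (1/(-15) - 1*(-1)))² = ((-⅙ - I/6)*(1 - 3) + (1/(-15) - 1*(-1)))² = ((-⅙ - I/6)*(-2) + (-1/15 + 1))² = ((⅓ + I/3) + 14/15)² = (19/15 + I/3)²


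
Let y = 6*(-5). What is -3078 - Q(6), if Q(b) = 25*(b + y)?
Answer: -2478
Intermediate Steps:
y = -30
Q(b) = -750 + 25*b (Q(b) = 25*(b - 30) = 25*(-30 + b) = -750 + 25*b)
-3078 - Q(6) = -3078 - (-750 + 25*6) = -3078 - (-750 + 150) = -3078 - 1*(-600) = -3078 + 600 = -2478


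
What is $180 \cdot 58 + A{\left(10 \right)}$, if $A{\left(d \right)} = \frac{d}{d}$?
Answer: $10441$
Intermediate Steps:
$A{\left(d \right)} = 1$
$180 \cdot 58 + A{\left(10 \right)} = 180 \cdot 58 + 1 = 10440 + 1 = 10441$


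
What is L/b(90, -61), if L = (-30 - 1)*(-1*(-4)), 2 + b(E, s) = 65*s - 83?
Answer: 62/2025 ≈ 0.030617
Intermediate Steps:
b(E, s) = -85 + 65*s (b(E, s) = -2 + (65*s - 83) = -2 + (-83 + 65*s) = -85 + 65*s)
L = -124 (L = -31*4 = -124)
L/b(90, -61) = -124/(-85 + 65*(-61)) = -124/(-85 - 3965) = -124/(-4050) = -124*(-1/4050) = 62/2025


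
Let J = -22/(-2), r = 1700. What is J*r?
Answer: 18700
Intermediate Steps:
J = 11 (J = -22*(-½) = 11)
J*r = 11*1700 = 18700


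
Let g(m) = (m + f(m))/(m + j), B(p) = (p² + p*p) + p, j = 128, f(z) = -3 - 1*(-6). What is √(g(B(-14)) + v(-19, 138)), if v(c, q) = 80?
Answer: √20675666/506 ≈ 8.9863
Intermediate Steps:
f(z) = 3 (f(z) = -3 + 6 = 3)
B(p) = p + 2*p² (B(p) = (p² + p²) + p = 2*p² + p = p + 2*p²)
g(m) = (3 + m)/(128 + m) (g(m) = (m + 3)/(m + 128) = (3 + m)/(128 + m))
√(g(B(-14)) + v(-19, 138)) = √((3 - 14*(1 + 2*(-14)))/(128 - 14*(1 + 2*(-14))) + 80) = √((3 - 14*(1 - 28))/(128 - 14*(1 - 28)) + 80) = √((3 - 14*(-27))/(128 - 14*(-27)) + 80) = √((3 + 378)/(128 + 378) + 80) = √(381/506 + 80) = √(40861/506) = √20675666/506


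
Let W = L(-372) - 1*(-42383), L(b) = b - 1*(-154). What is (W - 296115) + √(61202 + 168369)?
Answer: -253950 + √229571 ≈ -2.5347e+5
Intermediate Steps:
L(b) = 154 + b (L(b) = b + 154 = 154 + b)
W = 42165 (W = (154 - 372) - 1*(-42383) = -218 + 42383 = 42165)
(W - 296115) + √(61202 + 168369) = (42165 - 296115) + √(61202 + 168369) = -253950 + √229571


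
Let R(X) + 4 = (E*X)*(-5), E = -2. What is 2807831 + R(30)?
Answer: 2808127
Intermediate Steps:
R(X) = -4 + 10*X (R(X) = -4 - 2*X*(-5) = -4 + 10*X)
2807831 + R(30) = 2807831 + (-4 + 10*30) = 2807831 + (-4 + 300) = 2807831 + 296 = 2808127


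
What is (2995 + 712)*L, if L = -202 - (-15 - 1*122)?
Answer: -240955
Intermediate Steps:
L = -65 (L = -202 - (-15 - 122) = -202 - 1*(-137) = -202 + 137 = -65)
(2995 + 712)*L = (2995 + 712)*(-65) = 3707*(-65) = -240955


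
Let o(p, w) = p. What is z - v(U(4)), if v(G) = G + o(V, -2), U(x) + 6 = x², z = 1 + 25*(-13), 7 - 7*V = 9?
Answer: -2336/7 ≈ -333.71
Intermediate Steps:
V = -2/7 (V = 1 - ⅐*9 = 1 - 9/7 = -2/7 ≈ -0.28571)
z = -324 (z = 1 - 325 = -324)
U(x) = -6 + x²
v(G) = -2/7 + G (v(G) = G - 2/7 = -2/7 + G)
z - v(U(4)) = -324 - (-2/7 + (-6 + 4²)) = -324 - (-2/7 + (-6 + 16)) = -324 - (-2/7 + 10) = -324 - 1*68/7 = -324 - 68/7 = -2336/7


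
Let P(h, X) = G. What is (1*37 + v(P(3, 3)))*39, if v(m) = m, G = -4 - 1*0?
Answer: 1287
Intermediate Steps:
G = -4 (G = -4 + 0 = -4)
P(h, X) = -4
(1*37 + v(P(3, 3)))*39 = (1*37 - 4)*39 = (37 - 4)*39 = 33*39 = 1287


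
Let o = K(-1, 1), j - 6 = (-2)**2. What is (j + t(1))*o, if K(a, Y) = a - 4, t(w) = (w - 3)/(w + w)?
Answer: -45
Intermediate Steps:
t(w) = (-3 + w)/(2*w) (t(w) = (-3 + w)/((2*w)) = (-3 + w)*(1/(2*w)) = (-3 + w)/(2*w))
K(a, Y) = -4 + a
j = 10 (j = 6 + (-2)**2 = 6 + 4 = 10)
o = -5 (o = -4 - 1 = -5)
(j + t(1))*o = (10 + (1/2)*(-3 + 1)/1)*(-5) = (10 + (1/2)*1*(-2))*(-5) = (10 - 1)*(-5) = 9*(-5) = -45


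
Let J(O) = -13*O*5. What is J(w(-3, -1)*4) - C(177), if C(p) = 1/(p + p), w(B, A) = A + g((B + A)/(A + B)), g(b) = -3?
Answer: 368159/354 ≈ 1040.0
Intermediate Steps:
w(B, A) = -3 + A (w(B, A) = A - 3 = -3 + A)
C(p) = 1/(2*p)
J(O) = -65*O
J(w(-3, -1)*4) - C(177) = -65*(-3 - 1)*4 - 1/(2*177) = -(-260)*4 - 1/(2*177) = -65*(-16) - 1*1/354 = 1040 - 1/354 = 368159/354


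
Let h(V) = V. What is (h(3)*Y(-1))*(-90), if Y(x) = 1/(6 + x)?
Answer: -54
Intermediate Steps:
(h(3)*Y(-1))*(-90) = (3/(6 - 1))*(-90) = (3/5)*(-90) = (3*(⅕))*(-90) = (⅗)*(-90) = -54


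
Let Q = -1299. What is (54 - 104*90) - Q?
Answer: -8007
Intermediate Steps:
(54 - 104*90) - Q = (54 - 104*90) - 1*(-1299) = (54 - 9360) + 1299 = -9306 + 1299 = -8007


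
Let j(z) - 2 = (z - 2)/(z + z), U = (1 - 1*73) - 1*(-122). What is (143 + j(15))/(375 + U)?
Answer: 4363/12750 ≈ 0.34220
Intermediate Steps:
U = 50 (U = (1 - 73) + 122 = -72 + 122 = 50)
j(z) = 2 + (-2 + z)/(2*z) (j(z) = 2 + (z - 2)/(z + z) = 2 + (-2 + z)/((2*z)) = 2 + (-2 + z)*(1/(2*z)) = 2 + (-2 + z)/(2*z))
(143 + j(15))/(375 + U) = (143 + (5/2 - 1/15))/(375 + 50) = (143 + (5/2 - 1*1/15))/425 = (143 + (5/2 - 1/15))*(1/425) = (143 + 73/30)*(1/425) = (4363/30)*(1/425) = 4363/12750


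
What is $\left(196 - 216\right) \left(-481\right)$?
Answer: $9620$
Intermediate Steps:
$\left(196 - 216\right) \left(-481\right) = \left(-20\right) \left(-481\right) = 9620$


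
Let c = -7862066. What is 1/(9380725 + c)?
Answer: 1/1518659 ≈ 6.5848e-7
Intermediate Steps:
1/(9380725 + c) = 1/(9380725 - 7862066) = 1/1518659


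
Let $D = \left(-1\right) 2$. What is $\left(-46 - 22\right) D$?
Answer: $136$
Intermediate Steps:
$D = -2$
$\left(-46 - 22\right) D = \left(-46 - 22\right) \left(-2\right) = \left(-68\right) \left(-2\right) = 136$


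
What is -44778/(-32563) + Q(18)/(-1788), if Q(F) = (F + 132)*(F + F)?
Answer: -7981428/4851887 ≈ -1.6450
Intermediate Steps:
Q(F) = 2*F*(132 + F) (Q(F) = (132 + F)*(2*F) = 2*F*(132 + F))
-44778/(-32563) + Q(18)/(-1788) = -44778/(-32563) + (2*18*(132 + 18))/(-1788) = -44778*(-1/32563) + (2*18*150)*(-1/1788) = 44778/32563 + 5400*(-1/1788) = 44778/32563 - 450/149 = -7981428/4851887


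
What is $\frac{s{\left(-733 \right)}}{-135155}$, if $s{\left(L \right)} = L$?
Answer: $\frac{733}{135155} \approx 0.0054234$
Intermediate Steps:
$\frac{s{\left(-733 \right)}}{-135155} = - \frac{733}{-135155} = \left(-733\right) \left(- \frac{1}{135155}\right) = \frac{733}{135155}$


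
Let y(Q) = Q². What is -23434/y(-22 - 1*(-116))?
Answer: -11717/4418 ≈ -2.6521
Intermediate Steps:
-23434/y(-22 - 1*(-116)) = -23434/(-22 - 1*(-116))² = -23434/(-22 + 116)² = -23434/(94²) = -23434/8836 = -23434*1/8836 = -11717/4418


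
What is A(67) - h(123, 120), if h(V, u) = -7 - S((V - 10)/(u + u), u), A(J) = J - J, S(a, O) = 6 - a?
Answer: 3007/240 ≈ 12.529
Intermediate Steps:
A(J) = 0
h(V, u) = -13 + (-10 + V)/(2*u) (h(V, u) = -7 - (6 - (V - 10)/(u + u)) = -7 - (6 - (-10 + V)/(2*u)) = -7 + (-6 + (-10 + V)/(2*u)) = -13 + (-10 + V)/(2*u))
A(67) - h(123, 120) = 0 - (-10 + 123 - 26*120)/(2*120) = 0 - (-10 + 123 - 3120)/(2*120) = 0 - (-3007)/(2*120) = 0 - 1*(-3007/240) = 0 + 3007/240 = 3007/240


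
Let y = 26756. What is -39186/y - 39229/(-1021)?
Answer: 504801109/13658938 ≈ 36.958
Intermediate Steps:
-39186/y - 39229/(-1021) = -39186/26756 - 39229/(-1021) = -39186*1/26756 - 39229*(-1/1021) = -19593/13378 + 39229/1021 = 504801109/13658938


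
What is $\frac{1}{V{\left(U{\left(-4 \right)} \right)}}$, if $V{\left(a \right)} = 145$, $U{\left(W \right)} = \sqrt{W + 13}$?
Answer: $\frac{1}{145} \approx 0.0068966$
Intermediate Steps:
$U{\left(W \right)} = \sqrt{13 + W}$
$\frac{1}{V{\left(U{\left(-4 \right)} \right)}} = \frac{1}{145}$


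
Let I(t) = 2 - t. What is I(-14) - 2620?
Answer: -2604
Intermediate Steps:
I(-14) - 2620 = (2 - 1*(-14)) - 2620 = (2 + 14) - 2620 = 16 - 2620 = -2604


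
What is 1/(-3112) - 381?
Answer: -1185673/3112 ≈ -381.00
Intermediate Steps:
1/(-3112) - 381 = -1/3112 - 381 = -1185673/3112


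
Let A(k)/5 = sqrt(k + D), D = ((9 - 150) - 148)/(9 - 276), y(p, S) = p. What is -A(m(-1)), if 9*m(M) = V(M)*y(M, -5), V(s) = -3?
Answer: -15*sqrt(1246)/89 ≈ -5.9492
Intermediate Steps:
D = 289/267 (D = (-141 - 148)/(-267) = -289*(-1/267) = 289/267 ≈ 1.0824)
m(M) = -M/3 (m(M) = (-3*M)/9 = -M/3)
A(k) = 5*sqrt(289/267 + k) (A(k) = 5*sqrt(k + 289/267) = 5*sqrt(289/267 + k))
-A(m(-1)) = -5*sqrt(77163 + 71289*(-1/3*(-1)))/267 = -5*sqrt(77163 + 71289*(1/3))/267 = -5*sqrt(77163 + 23763)/267 = -5*sqrt(100926)/267 = -5*9*sqrt(1246)/267 = -15*sqrt(1246)/89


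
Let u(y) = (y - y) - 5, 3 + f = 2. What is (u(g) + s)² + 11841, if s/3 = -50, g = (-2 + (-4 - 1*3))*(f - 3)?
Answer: 35866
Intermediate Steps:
f = -1 (f = -3 + 2 = -1)
g = 36 (g = (-2 + (-4 - 1*3))*(-1 - 3) = (-2 + (-4 - 3))*(-4) = (-2 - 7)*(-4) = -9*(-4) = 36)
s = -150 (s = 3*(-50) = -150)
u(y) = -5 (u(y) = 0 - 5 = -5)
(u(g) + s)² + 11841 = (-5 - 150)² + 11841 = (-155)² + 11841 = 24025 + 11841 = 35866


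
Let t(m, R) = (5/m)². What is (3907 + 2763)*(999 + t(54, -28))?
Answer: 9715218515/1458 ≈ 6.6634e+6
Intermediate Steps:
t(m, R) = 25/m²
(3907 + 2763)*(999 + t(54, -28)) = (3907 + 2763)*(999 + 25/54²) = 6670*(999 + 25*(1/2916)) = 6670*(999 + 25/2916) = 6670*(2913109/2916) = 9715218515/1458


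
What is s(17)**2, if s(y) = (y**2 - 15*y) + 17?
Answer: 2601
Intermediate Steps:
s(y) = 17 + y**2 - 15*y
s(17)**2 = (17 + 17**2 - 15*17)**2 = (17 + 289 - 255)**2 = 51**2 = 2601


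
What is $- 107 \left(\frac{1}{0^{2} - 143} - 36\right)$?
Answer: $\frac{550943}{143} \approx 3852.8$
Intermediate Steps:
$- 107 \left(\frac{1}{0^{2} - 143} - 36\right) = - 107 \left(\frac{1}{0 - 143} - 36\right) = - 107 \left(\frac{1}{-143} - 36\right) = - 107 \left(- \frac{1}{143} - 36\right) = \left(-107\right) \left(- \frac{5149}{143}\right) = \frac{550943}{143}$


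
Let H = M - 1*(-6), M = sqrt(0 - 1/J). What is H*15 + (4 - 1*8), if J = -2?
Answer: 86 + 15*sqrt(2)/2 ≈ 96.607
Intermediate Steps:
M = sqrt(2)/2 (M = sqrt(0 - 1/(-2)) = sqrt(0 - 1*(-1/2)) = sqrt(0 + 1/2) = sqrt(1/2) = sqrt(2)/2 ≈ 0.70711)
H = 6 + sqrt(2)/2 (H = sqrt(2)/2 - 1*(-6) = sqrt(2)/2 + 6 = 6 + sqrt(2)/2 ≈ 6.7071)
H*15 + (4 - 1*8) = (6 + sqrt(2)/2)*15 + (4 - 1*8) = (90 + 15*sqrt(2)/2) + (4 - 8) = (90 + 15*sqrt(2)/2) - 4 = 86 + 15*sqrt(2)/2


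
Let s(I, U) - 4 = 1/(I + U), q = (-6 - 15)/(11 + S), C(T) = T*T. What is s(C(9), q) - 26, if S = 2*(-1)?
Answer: -5189/236 ≈ -21.987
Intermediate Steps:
S = -2
C(T) = T²
q = -7/3 (q = (-6 - 15)/(11 - 2) = -21/9 = -21*⅑ = -7/3 ≈ -2.3333)
s(I, U) = 4 + 1/(I + U)
s(C(9), q) - 26 = (1 + 4*9² + 4*(-7/3))/(9² - 7/3) - 26 = (1 + 4*81 - 28/3)/(81 - 7/3) - 26 = (1 + 324 - 28/3)/(236/3) - 26 = (3/236)*(947/3) - 26 = 947/236 - 26 = -5189/236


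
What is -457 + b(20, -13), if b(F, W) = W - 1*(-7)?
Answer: -463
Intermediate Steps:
b(F, W) = 7 + W (b(F, W) = W + 7 = 7 + W)
-457 + b(20, -13) = -457 + (7 - 13) = -457 - 6 = -463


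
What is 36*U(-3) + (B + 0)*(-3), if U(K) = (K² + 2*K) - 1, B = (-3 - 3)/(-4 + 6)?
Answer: 81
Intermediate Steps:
B = -3 (B = -6/2 = -6*½ = -3)
U(K) = -1 + K² + 2*K
36*U(-3) + (B + 0)*(-3) = 36*(-1 + (-3)² + 2*(-3)) + (-3 + 0)*(-3) = 36*(-1 + 9 - 6) - 3*(-3) = 36*2 + 9 = 72 + 9 = 81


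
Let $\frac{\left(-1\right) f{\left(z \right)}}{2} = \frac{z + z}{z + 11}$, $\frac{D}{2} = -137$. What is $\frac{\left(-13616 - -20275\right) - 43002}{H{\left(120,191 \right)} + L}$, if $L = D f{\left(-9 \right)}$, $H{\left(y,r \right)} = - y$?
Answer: $\frac{36343}{5052} \approx 7.1938$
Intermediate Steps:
$D = -274$ ($D = 2 \left(-137\right) = -274$)
$f{\left(z \right)} = - \frac{4 z}{11 + z}$ ($f{\left(z \right)} = - 2 \frac{z + z}{z + 11} = - 2 \frac{2 z}{11 + z} = - \frac{4 z}{11 + z}$)
$L = -4932$ ($L = - 274 \left(\left(-4\right) \left(-9\right) \frac{1}{11 - 9}\right) = - 274 \left(\left(-4\right) \left(-9\right) \frac{1}{2}\right) = \left(-274\right) 18 = -4932$)
$\frac{\left(-13616 - -20275\right) - 43002}{H{\left(120,191 \right)} + L} = \frac{\left(-13616 - -20275\right) - 43002}{\left(-1\right) 120 - 4932} = \frac{\left(-13616 + 20275\right) - 43002}{-120 - 4932} = \frac{6659 - 43002}{-5052} = \left(-36343\right) \left(- \frac{1}{5052}\right) = \frac{36343}{5052}$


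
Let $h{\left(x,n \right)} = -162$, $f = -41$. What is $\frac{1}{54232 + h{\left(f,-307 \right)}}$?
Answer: $\frac{1}{54070} \approx 1.8495 \cdot 10^{-5}$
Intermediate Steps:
$\frac{1}{54232 + h{\left(f,-307 \right)}} = \frac{1}{54232 - 162} = \frac{1}{54070}$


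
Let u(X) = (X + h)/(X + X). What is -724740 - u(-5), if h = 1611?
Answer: -3622897/5 ≈ -7.2458e+5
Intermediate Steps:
u(X) = (1611 + X)/(2*X) (u(X) = (X + 1611)/(X + X) = (1611 + X)/((2*X)) = (1611 + X)*(1/(2*X)) = (1611 + X)/(2*X))
-724740 - u(-5) = -724740 - (1611 - 5)/(2*(-5)) = -724740 - (-1)*1606/(2*5) = -724740 - 1*(-803/5) = -724740 + 803/5 = -3622897/5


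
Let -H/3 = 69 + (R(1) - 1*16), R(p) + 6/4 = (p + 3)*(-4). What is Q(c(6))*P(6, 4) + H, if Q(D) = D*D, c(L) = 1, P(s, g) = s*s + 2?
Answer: -137/2 ≈ -68.500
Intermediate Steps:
P(s, g) = 2 + s**2 (P(s, g) = s**2 + 2 = 2 + s**2)
R(p) = -27/2 - 4*p (R(p) = -3/2 + (p + 3)*(-4) = -3/2 + (3 + p)*(-4) = -3/2 + (-12 - 4*p) = -27/2 - 4*p)
Q(D) = D**2
H = -213/2 (H = -3*(69 + ((-27/2 - 4*1) - 1*16)) = -3*(69 + ((-27/2 - 4) - 16)) = -3*(69 + (-35/2 - 16)) = -3*(69 - 67/2) = -3*71/2 = -213/2 ≈ -106.50)
Q(c(6))*P(6, 4) + H = 1**2*(2 + 6**2) - 213/2 = 1*(2 + 36) - 213/2 = 1*38 - 213/2 = 38 - 213/2 = -137/2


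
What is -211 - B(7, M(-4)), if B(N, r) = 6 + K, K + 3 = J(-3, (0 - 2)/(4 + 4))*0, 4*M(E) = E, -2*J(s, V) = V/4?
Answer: -214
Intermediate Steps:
J(s, V) = -V/8 (J(s, V) = -V/(2*4) = -V/8)
M(E) = E/4
K = -3 (K = -3 - (0 - 2)/(8*(4 + 4))*0 = -3 - (-1)/(4*8)*0 = -3 - 1/8*(-1/4)*0 = -3 + (1/32)*0 = -3 + 0 = -3)
B(N, r) = 3 (B(N, r) = 6 - 3 = 3)
-211 - B(7, M(-4)) = -211 - 1*3 = -211 - 3 = -214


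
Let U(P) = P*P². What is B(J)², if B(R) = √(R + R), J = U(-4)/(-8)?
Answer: 16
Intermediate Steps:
U(P) = P³
J = 8 (J = (-4)³/(-8) = -64*(-⅛) = 8)
B(R) = √2*√R (B(R) = √(2*R) = √2*√R)
B(J)² = (√2*√8)² = (√2*(2*√2))² = 4² = 16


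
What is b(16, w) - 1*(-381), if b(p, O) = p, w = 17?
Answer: 397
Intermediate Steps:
b(16, w) - 1*(-381) = 16 - 1*(-381) = 16 + 381 = 397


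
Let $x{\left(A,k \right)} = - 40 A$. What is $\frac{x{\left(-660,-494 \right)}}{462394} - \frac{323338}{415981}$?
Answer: $- \frac{69263826386}{96173559257} \approx -0.7202$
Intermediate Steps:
$\frac{x{\left(-660,-494 \right)}}{462394} - \frac{323338}{415981} = \frac{\left(-40\right) \left(-660\right)}{462394} - \frac{323338}{415981} = 26400 \cdot \frac{1}{462394} - \frac{323338}{415981} = \frac{13200}{231197} - \frac{323338}{415981} = - \frac{69263826386}{96173559257}$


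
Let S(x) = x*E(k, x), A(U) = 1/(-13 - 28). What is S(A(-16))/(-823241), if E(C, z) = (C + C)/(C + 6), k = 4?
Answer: 4/168764405 ≈ 2.3702e-8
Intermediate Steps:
E(C, z) = 2*C/(6 + C) (E(C, z) = (2*C)/(6 + C) = 2*C/(6 + C))
A(U) = -1/41 (A(U) = 1/(-41) = -1/41)
S(x) = 4*x/5 (S(x) = x*(2*4/(6 + 4)) = x*(2*4/10) = x*(2*4*(1/10)) = x*(4/5) = 4*x/5)
S(A(-16))/(-823241) = ((4/5)*(-1/41))/(-823241) = -4/205*(-1/823241) = 4/168764405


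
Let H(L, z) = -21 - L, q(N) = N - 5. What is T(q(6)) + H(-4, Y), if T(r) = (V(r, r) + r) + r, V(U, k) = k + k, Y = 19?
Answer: -13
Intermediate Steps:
V(U, k) = 2*k
q(N) = -5 + N
T(r) = 4*r (T(r) = (2*r + r) + r = 3*r + r = 4*r)
T(q(6)) + H(-4, Y) = 4*(-5 + 6) + (-21 - 1*(-4)) = 4*1 + (-21 + 4) = 4 - 17 = -13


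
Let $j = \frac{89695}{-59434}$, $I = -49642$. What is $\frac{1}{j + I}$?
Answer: $- \frac{59434}{2950512323} \approx -2.0144 \cdot 10^{-5}$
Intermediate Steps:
$j = - \frac{89695}{59434}$ ($j = 89695 \left(- \frac{1}{59434}\right) = - \frac{89695}{59434} \approx -1.5092$)
$\frac{1}{j + I} = \frac{1}{- \frac{89695}{59434} - 49642} = \frac{1}{- \frac{2950512323}{59434}} = - \frac{59434}{2950512323}$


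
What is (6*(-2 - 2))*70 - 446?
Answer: -2126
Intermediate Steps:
(6*(-2 - 2))*70 - 446 = (6*(-4))*70 - 446 = -24*70 - 446 = -1680 - 446 = -2126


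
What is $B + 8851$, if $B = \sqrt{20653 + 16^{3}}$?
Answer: $8851 + \sqrt{24749} \approx 9008.3$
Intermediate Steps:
$B = \sqrt{24749}$ ($B = \sqrt{20653 + 4096} = \sqrt{24749} \approx 157.32$)
$B + 8851 = \sqrt{24749} + 8851 = 8851 + \sqrt{24749}$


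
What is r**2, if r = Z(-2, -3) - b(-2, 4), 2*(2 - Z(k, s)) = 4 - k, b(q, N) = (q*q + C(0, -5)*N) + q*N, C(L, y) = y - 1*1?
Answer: 729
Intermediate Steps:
C(L, y) = -1 + y (C(L, y) = y - 1 = -1 + y)
b(q, N) = q**2 - 6*N + N*q (b(q, N) = (q*q + (-1 - 5)*N) + q*N = (q**2 - 6*N) + N*q = q**2 - 6*N + N*q)
Z(k, s) = k/2 (Z(k, s) = 2 - (4 - k)/2 = 2 + (-2 + k/2) = k/2)
r = 27 (r = (1/2)*(-2) - ((-2)**2 - 6*4 + 4*(-2)) = -1 - (4 - 24 - 8) = -1 - 1*(-28) = -1 + 28 = 27)
r**2 = 27**2 = 729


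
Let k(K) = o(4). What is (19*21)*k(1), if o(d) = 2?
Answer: 798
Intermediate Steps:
k(K) = 2
(19*21)*k(1) = (19*21)*2 = 399*2 = 798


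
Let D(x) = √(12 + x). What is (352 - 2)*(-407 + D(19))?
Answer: -142450 + 350*√31 ≈ -1.4050e+5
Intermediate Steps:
(352 - 2)*(-407 + D(19)) = (352 - 2)*(-407 + √(12 + 19)) = 350*(-407 + √31) = -142450 + 350*√31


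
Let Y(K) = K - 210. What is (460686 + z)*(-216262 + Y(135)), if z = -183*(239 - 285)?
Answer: -101484552048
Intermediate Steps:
Y(K) = -210 + K
z = 8418 (z = -183*(-46) = 8418)
(460686 + z)*(-216262 + Y(135)) = (460686 + 8418)*(-216262 + (-210 + 135)) = 469104*(-216262 - 75) = 469104*(-216337) = -101484552048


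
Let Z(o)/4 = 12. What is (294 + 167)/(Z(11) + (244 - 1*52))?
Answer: 461/240 ≈ 1.9208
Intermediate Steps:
Z(o) = 48 (Z(o) = 4*12 = 48)
(294 + 167)/(Z(11) + (244 - 1*52)) = (294 + 167)/(48 + (244 - 1*52)) = 461/(48 + (244 - 52)) = 461/(48 + 192) = 461/240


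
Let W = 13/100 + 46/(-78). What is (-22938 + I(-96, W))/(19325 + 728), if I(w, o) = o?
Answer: -89459993/78206700 ≈ -1.1439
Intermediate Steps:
W = -1793/3900 (W = 13*(1/100) + 46*(-1/78) = 13/100 - 23/39 = -1793/3900 ≈ -0.45974)
(-22938 + I(-96, W))/(19325 + 728) = (-22938 - 1793/3900)/(19325 + 728) = -89459993/3900/20053 = -89459993/3900*1/20053 = -89459993/78206700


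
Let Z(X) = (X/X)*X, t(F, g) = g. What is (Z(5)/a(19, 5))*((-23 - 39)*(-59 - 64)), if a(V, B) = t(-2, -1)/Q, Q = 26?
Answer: -991380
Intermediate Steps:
Z(X) = X (Z(X) = 1*X = X)
a(V, B) = -1/26
(Z(5)/a(19, 5))*((-23 - 39)*(-59 - 64)) = (5/(-1/26))*((-23 - 39)*(-59 - 64)) = (5*(-26))*(-62*(-123)) = -130*7626 = -991380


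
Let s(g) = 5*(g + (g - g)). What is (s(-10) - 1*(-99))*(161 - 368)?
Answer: -10143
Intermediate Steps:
s(g) = 5*g (s(g) = 5*(g + 0) = 5*g)
(s(-10) - 1*(-99))*(161 - 368) = (5*(-10) - 1*(-99))*(161 - 368) = (-50 + 99)*(-207) = 49*(-207) = -10143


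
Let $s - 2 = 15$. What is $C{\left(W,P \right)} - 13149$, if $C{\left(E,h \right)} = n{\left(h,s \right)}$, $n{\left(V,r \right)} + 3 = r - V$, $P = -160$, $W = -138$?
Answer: $-12975$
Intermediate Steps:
$s = 17$ ($s = 2 + 15 = 17$)
$n{\left(V,r \right)} = -3 + r - V$ ($n{\left(V,r \right)} = -3 - \left(V - r\right) = -3 + r - V$)
$C{\left(E,h \right)} = 14 - h$ ($C{\left(E,h \right)} = -3 + 17 - h = 14 - h$)
$C{\left(W,P \right)} - 13149 = \left(14 - -160\right) - 13149 = \left(14 + 160\right) - 13149 = 174 - 13149 = -12975$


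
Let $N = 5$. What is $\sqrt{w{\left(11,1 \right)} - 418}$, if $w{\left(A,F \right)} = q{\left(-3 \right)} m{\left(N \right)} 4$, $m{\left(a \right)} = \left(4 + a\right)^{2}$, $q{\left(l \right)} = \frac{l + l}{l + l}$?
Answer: $i \sqrt{94} \approx 9.6954 i$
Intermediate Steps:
$q{\left(l \right)} = 1$ ($q{\left(l \right)} = \frac{2 l}{2 l} = 2 l \frac{1}{2 l} = 1$)
$w{\left(A,F \right)} = 324$ ($w{\left(A,F \right)} = 1 \left(4 + 5\right)^{2} \cdot 4 = 1 \cdot 9^{2} \cdot 4 = 1 \cdot 81 \cdot 4 = 81 \cdot 4 = 324$)
$\sqrt{w{\left(11,1 \right)} - 418} = \sqrt{324 - 418} = \sqrt{-94} = i \sqrt{94}$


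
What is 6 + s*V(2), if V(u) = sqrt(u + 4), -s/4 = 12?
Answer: 6 - 48*sqrt(6) ≈ -111.58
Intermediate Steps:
s = -48 (s = -4*12 = -48)
V(u) = sqrt(4 + u)
6 + s*V(2) = 6 - 48*sqrt(4 + 2) = 6 - 48*sqrt(6)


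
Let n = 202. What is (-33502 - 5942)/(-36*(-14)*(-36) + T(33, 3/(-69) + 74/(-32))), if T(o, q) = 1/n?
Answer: 7967688/3665087 ≈ 2.1739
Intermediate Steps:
T(o, q) = 1/202
(-33502 - 5942)/(-36*(-14)*(-36) + T(33, 3/(-69) + 74/(-32))) = (-33502 - 5942)/(-36*(-14)*(-36) + 1/202) = -39444/(504*(-36) + 1/202) = -39444/(-18144 + 1/202) = -39444/(-3665087/202) = -39444*(-202/3665087) = 7967688/3665087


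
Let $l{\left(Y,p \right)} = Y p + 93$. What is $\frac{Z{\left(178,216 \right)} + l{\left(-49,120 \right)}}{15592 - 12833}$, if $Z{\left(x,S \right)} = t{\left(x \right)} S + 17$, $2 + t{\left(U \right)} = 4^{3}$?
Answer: $\frac{7622}{2759} \approx 2.7626$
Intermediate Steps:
$t{\left(U \right)} = 62$ ($t{\left(U \right)} = -2 + 4^{3} = -2 + 64 = 62$)
$l{\left(Y,p \right)} = 93 + Y p$
$Z{\left(x,S \right)} = 17 + 62 S$ ($Z{\left(x,S \right)} = 62 S + 17 = 17 + 62 S$)
$\frac{Z{\left(178,216 \right)} + l{\left(-49,120 \right)}}{15592 - 12833} = \frac{\left(17 + 62 \cdot 216\right) + \left(93 - 5880\right)}{15592 - 12833} = \frac{\left(17 + 13392\right) + \left(93 - 5880\right)}{2759} = \left(13409 - 5787\right) \frac{1}{2759} = 7622 \cdot \frac{1}{2759} = \frac{7622}{2759}$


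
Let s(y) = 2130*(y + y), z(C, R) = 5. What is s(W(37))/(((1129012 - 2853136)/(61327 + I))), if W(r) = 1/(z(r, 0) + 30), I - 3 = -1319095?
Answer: 89301315/1005739 ≈ 88.792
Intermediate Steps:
I = -1319092 (I = 3 - 1319095 = -1319092)
W(r) = 1/35 (W(r) = 1/(5 + 30) = 1/35)
s(y) = 4260*y (s(y) = 2130*(2*y) = 4260*y)
s(W(37))/(((1129012 - 2853136)/(61327 + I))) = (4260*(1/35))/(((1129012 - 2853136)/(61327 - 1319092))) = 852/(7*((-1724124/(-1257765)))) = 852/(7*((-1724124*(-1/1257765)))) = 852/(7*(574708/419255)) = (852/7)*(419255/574708) = 89301315/1005739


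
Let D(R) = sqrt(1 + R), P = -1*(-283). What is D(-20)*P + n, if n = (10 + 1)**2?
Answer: 121 + 283*I*sqrt(19) ≈ 121.0 + 1233.6*I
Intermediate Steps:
P = 283
n = 121 (n = 11**2 = 121)
D(-20)*P + n = sqrt(1 - 20)*283 + 121 = sqrt(-19)*283 + 121 = (I*sqrt(19))*283 + 121 = 283*I*sqrt(19) + 121 = 121 + 283*I*sqrt(19)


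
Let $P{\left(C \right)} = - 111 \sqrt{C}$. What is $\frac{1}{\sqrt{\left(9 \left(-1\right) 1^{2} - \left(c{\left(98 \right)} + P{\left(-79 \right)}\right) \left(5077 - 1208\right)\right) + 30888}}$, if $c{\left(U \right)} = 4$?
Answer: $\frac{\sqrt{73}}{73 \sqrt{211 + 5883 i \sqrt{79}}} \approx 0.00036265 - 0.00036119 i$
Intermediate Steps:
$\frac{1}{\sqrt{\left(9 \left(-1\right) 1^{2} - \left(c{\left(98 \right)} + P{\left(-79 \right)}\right) \left(5077 - 1208\right)\right) + 30888}} = \frac{1}{\sqrt{\left(9 \left(-1\right) 1^{2} - \left(4 - 111 \sqrt{-79}\right) \left(5077 - 1208\right)\right) + 30888}} = \frac{1}{\sqrt{\left(\left(-9\right) 1 - \left(4 - 111 i \sqrt{79}\right) 3869\right) + 30888}} = \frac{1}{\sqrt{\left(-9 - \left(4 - 111 i \sqrt{79}\right) 3869\right) + 30888}} = \frac{1}{\sqrt{\left(-9 - \left(15476 - 429459 i \sqrt{79}\right)\right) + 30888}} = \frac{1}{\sqrt{\left(-15485 + 429459 i \sqrt{79}\right) + 30888}} = \frac{1}{\sqrt{15403 + 429459 i \sqrt{79}}}$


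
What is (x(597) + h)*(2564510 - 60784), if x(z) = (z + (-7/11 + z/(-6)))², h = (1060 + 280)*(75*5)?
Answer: 454046655315743/242 ≈ 1.8762e+12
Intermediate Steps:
h = 502500 (h = 1340*375 = 502500)
x(z) = (-7/11 + 5*z/6)² (x(z) = (z + (-7*1/11 + z*(-⅙)))² = (z + (-7/11 - z/6))² = (-7/11 + 5*z/6)²)
(x(597) + h)*(2564510 - 60784) = ((-42 + 55*597)²/4356 + 502500)*(2564510 - 60784) = ((-42 + 32835)²/4356 + 502500)*2503726 = ((1/4356)*32793² + 502500)*2503726 = ((1/4356)*1075380849 + 502500)*2503726 = (119486761/484 + 502500)*2503726 = (362696761/484)*2503726 = 454046655315743/242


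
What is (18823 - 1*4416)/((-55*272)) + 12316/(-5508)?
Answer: -3876487/1211760 ≈ -3.1991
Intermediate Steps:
(18823 - 1*4416)/((-55*272)) + 12316/(-5508) = (18823 - 4416)/(-14960) + 12316*(-1/5508) = 14407*(-1/14960) - 3079/1377 = -14407/14960 - 3079/1377 = -3876487/1211760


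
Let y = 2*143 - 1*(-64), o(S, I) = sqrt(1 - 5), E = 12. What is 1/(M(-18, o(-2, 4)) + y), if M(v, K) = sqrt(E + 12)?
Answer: 175/61238 - sqrt(6)/61238 ≈ 0.0028177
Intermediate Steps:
o(S, I) = 2*I (o(S, I) = sqrt(-4) = 2*I)
M(v, K) = 2*sqrt(6) (M(v, K) = sqrt(12 + 12) = sqrt(24) = 2*sqrt(6))
y = 350 (y = 286 + 64 = 350)
1/(M(-18, o(-2, 4)) + y) = 1/(2*sqrt(6) + 350) = 1/(350 + 2*sqrt(6))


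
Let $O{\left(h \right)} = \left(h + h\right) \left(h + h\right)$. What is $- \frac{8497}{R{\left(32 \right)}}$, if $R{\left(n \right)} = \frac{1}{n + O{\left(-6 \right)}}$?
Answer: $-1495472$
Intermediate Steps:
$O{\left(h \right)} = 4 h^{2}$ ($O{\left(h \right)} = 2 h 2 h = 4 h^{2}$)
$R{\left(n \right)} = \frac{1}{144 + n}$ ($R{\left(n \right)} = \frac{1}{n + 4 \left(-6\right)^{2}} = \frac{1}{n + 4 \cdot 36} = \frac{1}{n + 144} = \frac{1}{144 + n}$)
$- \frac{8497}{R{\left(32 \right)}} = - \frac{8497}{\frac{1}{144 + 32}} = - \frac{8497}{\frac{1}{176}} = - 8497 \frac{1}{\frac{1}{176}} = \left(-8497\right) 176 = -1495472$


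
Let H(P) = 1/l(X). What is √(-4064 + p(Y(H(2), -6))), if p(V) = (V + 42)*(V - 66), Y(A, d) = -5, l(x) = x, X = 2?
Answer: I*√6691 ≈ 81.799*I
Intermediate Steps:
H(P) = ½ (H(P) = 1/2 = ½)
p(V) = (-66 + V)*(42 + V) (p(V) = (42 + V)*(-66 + V) = (-66 + V)*(42 + V))
√(-4064 + p(Y(H(2), -6))) = √(-4064 + (-2772 + (-5)² - 24*(-5))) = √(-4064 + (-2772 + 25 + 120)) = √(-4064 - 2627) = √(-6691) = I*√6691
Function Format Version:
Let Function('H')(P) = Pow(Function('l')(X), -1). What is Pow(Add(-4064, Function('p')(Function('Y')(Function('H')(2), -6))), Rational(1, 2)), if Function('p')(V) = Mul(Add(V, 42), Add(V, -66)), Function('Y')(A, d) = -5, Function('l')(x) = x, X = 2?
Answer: Mul(I, Pow(6691, Rational(1, 2))) ≈ Mul(81.799, I)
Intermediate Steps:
Function('H')(P) = Rational(1, 2) (Function('H')(P) = Pow(2, -1) = Rational(1, 2))
Function('p')(V) = Mul(Add(-66, V), Add(42, V)) (Function('p')(V) = Mul(Add(42, V), Add(-66, V)) = Mul(Add(-66, V), Add(42, V)))
Pow(Add(-4064, Function('p')(Function('Y')(Function('H')(2), -6))), Rational(1, 2)) = Pow(Add(-4064, Add(-2772, Pow(-5, 2), Mul(-24, -5))), Rational(1, 2)) = Pow(Add(-4064, Add(-2772, 25, 120)), Rational(1, 2)) = Pow(Add(-4064, -2627), Rational(1, 2)) = Pow(-6691, Rational(1, 2)) = Mul(I, Pow(6691, Rational(1, 2)))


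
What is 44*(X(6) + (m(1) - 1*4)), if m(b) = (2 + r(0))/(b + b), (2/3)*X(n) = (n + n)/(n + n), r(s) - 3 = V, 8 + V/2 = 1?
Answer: -308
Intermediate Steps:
V = -14 (V = -16 + 2*1 = -16 + 2 = -14)
r(s) = -11 (r(s) = 3 - 14 = -11)
X(n) = 3/2 (X(n) = 3*((n + n)/(n + n))/2 = 3*((2*n)/((2*n)))/2 = 3*((2*n)*(1/(2*n)))/2 = (3/2)*1 = 3/2)
m(b) = -9/(2*b) (m(b) = (2 - 11)/(b + b) = -9*1/(2*b) = -9/(2*b))
44*(X(6) + (m(1) - 1*4)) = 44*(3/2 + (-9/2/1 - 1*4)) = 44*(3/2 + (-9/2*1 - 4)) = 44*(3/2 + (-9/2 - 4)) = 44*(3/2 - 17/2) = 44*(-7) = -308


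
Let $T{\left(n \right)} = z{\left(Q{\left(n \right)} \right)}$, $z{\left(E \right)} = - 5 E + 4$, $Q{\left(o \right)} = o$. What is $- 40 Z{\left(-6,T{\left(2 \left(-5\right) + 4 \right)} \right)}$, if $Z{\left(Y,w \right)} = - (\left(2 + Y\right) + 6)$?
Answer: $80$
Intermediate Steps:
$z{\left(E \right)} = 4 - 5 E$
$T{\left(n \right)} = 4 - 5 n$
$Z{\left(Y,w \right)} = -8 - Y$ ($Z{\left(Y,w \right)} = - (8 + Y) = -8 - Y$)
$- 40 Z{\left(-6,T{\left(2 \left(-5\right) + 4 \right)} \right)} = - 40 \left(-8 - -6\right) = - 40 \left(-8 + 6\right) = \left(-40\right) \left(-2\right) = 80$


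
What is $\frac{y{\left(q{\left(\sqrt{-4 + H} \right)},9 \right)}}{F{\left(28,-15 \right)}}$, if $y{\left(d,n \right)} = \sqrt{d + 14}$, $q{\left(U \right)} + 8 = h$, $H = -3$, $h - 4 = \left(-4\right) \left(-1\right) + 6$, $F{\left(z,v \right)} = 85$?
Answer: $\frac{2 \sqrt{5}}{85} \approx 0.052613$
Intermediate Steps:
$h = 14$ ($h = 4 + \left(\left(-4\right) \left(-1\right) + 6\right) = 4 + \left(4 + 6\right) = 4 + 10 = 14$)
$q{\left(U \right)} = 6$ ($q{\left(U \right)} = -8 + 14 = 6$)
$y{\left(d,n \right)} = \sqrt{14 + d}$
$\frac{y{\left(q{\left(\sqrt{-4 + H} \right)},9 \right)}}{F{\left(28,-15 \right)}} = \frac{\sqrt{14 + 6}}{85} = \sqrt{20} \cdot \frac{1}{85} = 2 \sqrt{5} \cdot \frac{1}{85} = \frac{2 \sqrt{5}}{85}$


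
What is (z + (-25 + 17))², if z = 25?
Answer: 289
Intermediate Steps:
(z + (-25 + 17))² = (25 + (-25 + 17))² = (25 - 8)² = 17² = 289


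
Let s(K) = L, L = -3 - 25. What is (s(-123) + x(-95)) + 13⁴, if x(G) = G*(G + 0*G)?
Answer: 37558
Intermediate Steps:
L = -28
s(K) = -28
x(G) = G² (x(G) = G*(G + 0) = G*G = G²)
(s(-123) + x(-95)) + 13⁴ = (-28 + (-95)²) + 13⁴ = (-28 + 9025) + 28561 = 8997 + 28561 = 37558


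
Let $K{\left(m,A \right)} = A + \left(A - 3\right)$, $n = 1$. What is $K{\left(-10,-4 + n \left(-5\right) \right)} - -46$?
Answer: $25$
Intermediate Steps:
$K{\left(m,A \right)} = -3 + 2 A$ ($K{\left(m,A \right)} = A + \left(-3 + A\right) = -3 + 2 A$)
$K{\left(-10,-4 + n \left(-5\right) \right)} - -46 = \left(-3 + 2 \left(-4 + 1 \left(-5\right)\right)\right) - -46 = \left(-3 + 2 \left(-4 - 5\right)\right) + 46 = \left(-3 + 2 \left(-9\right)\right) + 46 = \left(-3 - 18\right) + 46 = -21 + 46 = 25$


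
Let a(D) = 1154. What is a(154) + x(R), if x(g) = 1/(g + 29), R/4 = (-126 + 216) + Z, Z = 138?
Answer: 1085915/941 ≈ 1154.0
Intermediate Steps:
R = 912 (R = 4*((-126 + 216) + 138) = 4*(90 + 138) = 4*228 = 912)
x(g) = 1/(29 + g)
a(154) + x(R) = 1154 + 1/(29 + 912) = 1154 + 1/941 = 1085915/941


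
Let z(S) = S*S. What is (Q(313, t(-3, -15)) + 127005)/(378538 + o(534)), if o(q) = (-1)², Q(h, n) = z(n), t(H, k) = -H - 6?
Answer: 127014/378539 ≈ 0.33554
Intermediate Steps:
z(S) = S²
t(H, k) = -6 - H
Q(h, n) = n²
o(q) = 1
(Q(313, t(-3, -15)) + 127005)/(378538 + o(534)) = ((-6 - 1*(-3))² + 127005)/(378538 + 1) = ((-6 + 3)² + 127005)/378539 = ((-3)² + 127005)*(1/378539) = (9 + 127005)*(1/378539) = 127014*(1/378539) = 127014/378539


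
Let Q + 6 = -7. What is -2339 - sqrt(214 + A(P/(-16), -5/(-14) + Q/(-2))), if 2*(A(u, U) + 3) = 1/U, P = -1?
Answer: -2339 - sqrt(121578)/24 ≈ -2353.5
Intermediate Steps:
Q = -13 (Q = -6 - 7 = -13)
A(u, U) = -3 + 1/(2*U)
-2339 - sqrt(214 + A(P/(-16), -5/(-14) + Q/(-2))) = -2339 - sqrt(214 + (-3 + 1/(2*(-5/(-14) - 13/(-2))))) = -2339 - sqrt(214 + (-3 + 1/(2*(-5*(-1/14) - 13*(-1/2))))) = -2339 - sqrt(214 + (-3 + 1/(2*(5/14 + 13/2)))) = -2339 - sqrt(214 + (-3 + 1/(2*(48/7)))) = -2339 - sqrt(214 + (-3 + (1/2)*(7/48))) = -2339 - sqrt(214 + (-3 + 7/96)) = -2339 - sqrt(214 - 281/96) = -2339 - sqrt(20263/96) = -2339 - sqrt(121578)/24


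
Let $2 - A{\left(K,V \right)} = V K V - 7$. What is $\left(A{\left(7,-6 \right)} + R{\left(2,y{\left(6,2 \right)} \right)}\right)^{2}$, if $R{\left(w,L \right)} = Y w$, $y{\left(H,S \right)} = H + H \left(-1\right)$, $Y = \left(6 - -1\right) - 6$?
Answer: $58081$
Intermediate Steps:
$A{\left(K,V \right)} = 9 - K V^{2}$ ($A{\left(K,V \right)} = 2 - \left(V K V - 7\right) = 2 - \left(K V V - 7\right) = 2 - \left(K V^{2} - 7\right) = 2 - \left(-7 + K V^{2}\right) = 9 - K V^{2}$)
$Y = 1$ ($Y = \left(6 + 1\right) - 6 = 7 - 6 = 1$)
$y{\left(H,S \right)} = 0$ ($y{\left(H,S \right)} = H - H = 0$)
$R{\left(w,L \right)} = w$ ($R{\left(w,L \right)} = 1 w = w$)
$\left(A{\left(7,-6 \right)} + R{\left(2,y{\left(6,2 \right)} \right)}\right)^{2} = \left(\left(9 - 7 \left(-6\right)^{2}\right) + 2\right)^{2} = \left(\left(9 - 7 \cdot 36\right) + 2\right)^{2} = \left(\left(9 - 252\right) + 2\right)^{2} = \left(-243 + 2\right)^{2} = \left(-241\right)^{2} = 58081$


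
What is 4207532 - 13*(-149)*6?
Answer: 4219154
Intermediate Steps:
4207532 - 13*(-149)*6 = 4207532 - (-1937)*6 = 4207532 - 1*(-11622) = 4207532 + 11622 = 4219154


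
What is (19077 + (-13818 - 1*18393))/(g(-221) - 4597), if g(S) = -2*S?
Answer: 4378/1385 ≈ 3.1610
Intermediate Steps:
(19077 + (-13818 - 1*18393))/(g(-221) - 4597) = (19077 + (-13818 - 1*18393))/(-2*(-221) - 4597) = (19077 + (-13818 - 18393))/(442 - 4597) = (19077 - 32211)/(-4155) = -13134*(-1/4155) = 4378/1385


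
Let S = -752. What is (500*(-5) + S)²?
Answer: 10575504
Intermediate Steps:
(500*(-5) + S)² = (500*(-5) - 752)² = (-2500 - 752)² = (-3252)² = 10575504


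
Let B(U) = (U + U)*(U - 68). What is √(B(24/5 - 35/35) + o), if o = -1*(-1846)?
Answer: 4*√2122/5 ≈ 36.852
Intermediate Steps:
B(U) = 2*U*(-68 + U) (B(U) = (2*U)*(-68 + U) = 2*U*(-68 + U))
o = 1846
√(B(24/5 - 35/35) + o) = √(2*(24/5 - 35/35)*(-68 + (24/5 - 35/35)) + 1846) = √(2*(24*(⅕) - 35*1/35)*(-68 + (24*(⅕) - 35*1/35)) + 1846) = √(2*(24/5 - 1)*(-68 + (24/5 - 1)) + 1846) = √(2*(19/5)*(-68 + 19/5) + 1846) = √(2*(19/5)*(-321/5) + 1846) = √(-12198/25 + 1846) = √(33952/25) = 4*√2122/5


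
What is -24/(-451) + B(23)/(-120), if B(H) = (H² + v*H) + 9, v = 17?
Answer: -416099/54120 ≈ -7.6885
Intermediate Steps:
B(H) = 9 + H² + 17*H (B(H) = (H² + 17*H) + 9 = 9 + H² + 17*H)
-24/(-451) + B(23)/(-120) = -24/(-451) + (9 + 23² + 17*23)/(-120) = -24*(-1/451) + (9 + 529 + 391)*(-1/120) = 24/451 + 929*(-1/120) = 24/451 - 929/120 = -416099/54120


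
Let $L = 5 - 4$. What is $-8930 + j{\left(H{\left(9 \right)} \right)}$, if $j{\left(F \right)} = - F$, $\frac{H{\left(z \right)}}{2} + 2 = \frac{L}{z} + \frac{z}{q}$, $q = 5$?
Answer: $- \frac{401842}{45} \approx -8929.8$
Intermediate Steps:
$L = 1$
$H{\left(z \right)} = -4 + \frac{2}{z} + \frac{2 z}{5}$ ($H{\left(z \right)} = -4 + 2 \left(1 \frac{1}{z} + \frac{z}{5}\right) = -4 + 2 \left(\frac{1}{z} + z \frac{1}{5}\right) = -4 + 2 \left(\frac{1}{z} + \frac{z}{5}\right) = -4 + \left(\frac{2}{z} + \frac{2 z}{5}\right) = -4 + \frac{2}{z} + \frac{2 z}{5}$)
$-8930 + j{\left(H{\left(9 \right)} \right)} = -8930 - \left(-4 + \frac{2}{9} + \frac{2}{5} \cdot 9\right) = -8930 - \left(-4 + 2 \cdot \frac{1}{9} + \frac{18}{5}\right) = -8930 - \left(-4 + \frac{2}{9} + \frac{18}{5}\right) = -8930 - - \frac{8}{45} = -8930 + \frac{8}{45} = - \frac{401842}{45}$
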